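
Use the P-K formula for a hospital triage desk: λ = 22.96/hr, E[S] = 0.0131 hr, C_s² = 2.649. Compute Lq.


ρ = λ·E[S] = 22.96·0.0131 = 0.3008
Lq = ρ²(1+C_s²)/(2(1−ρ)) = 0.09047·(1+2.649)/(2·0.6992)
= 0.09047·3.6490/1.3984 = 0.23606

Final: 0.23606


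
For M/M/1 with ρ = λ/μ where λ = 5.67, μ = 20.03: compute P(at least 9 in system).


ρ = 5.67/20.03 = 0.2831
P(N ≥ n) = ρ^n = 0.2831^9 = 0.00001167

Final: 0.00001167


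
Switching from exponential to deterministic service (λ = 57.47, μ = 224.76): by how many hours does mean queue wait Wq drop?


ρ = 57.47/224.76 = 0.2557
Wq(M/M/1) = ρ/(μ−λ) = 0.2557/167.29 = 0.001528 hr
Wq(M/D/1) = ρ/(2(μ−λ)) = 0.0007642 hr
Savings = 0.001528 − 0.0007642 = 0.0007642 hr

Final: 0.0007642 hr


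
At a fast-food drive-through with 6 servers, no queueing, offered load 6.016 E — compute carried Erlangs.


B(6,6.016) = 0.266044 (Erlang-B)
Carried load = a(1 − B) = 6.016·(1 − 0.266044) = 6.016·0.733956 = 4.4155 E

Final: 4.4155 Erlangs


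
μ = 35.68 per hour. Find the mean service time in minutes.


Mean service time = 1/μ = 1/35.68 hour = 0.02803 hour
In minutes: 0.02803 × 60 = 1.6816 min

Final: 1.6816 min


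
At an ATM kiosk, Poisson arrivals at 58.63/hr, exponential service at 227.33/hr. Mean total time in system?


W = 1/(μ−λ) = 1/(227.33 − 58.63) = 1/168.70 = 0.005928 hr

Final: 0.005928 hr


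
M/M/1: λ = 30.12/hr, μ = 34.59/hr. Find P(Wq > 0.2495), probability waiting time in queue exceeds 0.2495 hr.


ρ = 30.12/34.59 = 0.8708
P(Wq > t) = ρ·e^{−(μ−λ)t} = 0.8708·e^{−1.1153}
= 0.8708·0.327828 = 0.285464

Final: 0.285464


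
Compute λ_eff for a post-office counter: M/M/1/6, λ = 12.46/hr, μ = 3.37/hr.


ρ = 3.6973; P_K = (1−ρ)ρ^6/(1−ρ^7) = 0.729612
λ_eff = λ(1 − P_K) = 12.46·(1 − 0.729612) = 12.46·0.270388 = 3.3690 /hr

Final: 3.3690 /hr


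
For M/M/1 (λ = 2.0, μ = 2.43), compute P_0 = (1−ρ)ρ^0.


ρ = 2.0/2.43 = 0.8230
P_n = (1−ρ)·ρ^n = (1 − 0.8230)·0.8230^0 = 0.1770·1.000000 = 0.176955

Final: 0.176955


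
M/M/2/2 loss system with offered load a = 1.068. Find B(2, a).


B(c,a) = (a^c/c!) / Σ_{k=0}^{c} a^k/k!
a^2/2! = 0.570312
Σ terms (k=0..2): 1.00000 + 1.06800 + 0.57031 = 2.638312
B = 0.570312/2.638312 = 0.216165

Final: 0.216165


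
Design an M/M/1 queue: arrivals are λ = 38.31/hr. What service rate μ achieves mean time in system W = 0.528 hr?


W = 1/(μ−λ) ⇒ μ − λ = 1/W = 1/0.528 = 1.8939
μ = λ + 1/W = 38.31 + 1.8939 = 40.2039 per hr

Final: 40.2039 /hr


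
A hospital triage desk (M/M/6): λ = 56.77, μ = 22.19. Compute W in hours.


a = 2.5584; ρ = 0.4264; P₀ = 0.076929
Lq = P₀·a^c·ρ/(c!(1−ρ)²) = 0.03882
Wq = Lq/λ = 0.03882/56.77 = 0.0006839 hr
W = Wq + 1/μ = 0.0006839 + 0.04507 = 0.04575 hr

Final: 0.04575 hr


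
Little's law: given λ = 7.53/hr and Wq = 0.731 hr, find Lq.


Lq = λWq = 7.53·0.731 = 5.5044

Final: 5.5044


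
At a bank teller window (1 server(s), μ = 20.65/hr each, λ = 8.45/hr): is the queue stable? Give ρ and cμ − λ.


Total capacity cμ = 1·20.65 = 20.65/hr
ρ = λ/(cμ) = 8.45/20.65 = 0.4092
Stable ⇔ ρ < 1: YES
Spare capacity = cμ − λ = 20.65 − 8.45 = 12.20/hr

Final: ρ = 0.4092; stable; margin = 12.20/hr


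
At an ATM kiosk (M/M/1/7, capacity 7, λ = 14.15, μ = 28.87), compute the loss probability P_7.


ρ = λ/μ = 14.15/28.87 = 0.4901
P_K = (1−ρ)ρ^K/(1−ρ^(K+1)) = (0.5099·0.006795)/(1 − 0.003330)
= 0.003464/0.996670 = 0.003476

Final: 0.003476


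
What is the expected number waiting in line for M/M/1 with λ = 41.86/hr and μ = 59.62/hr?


ρ = 41.86/59.62 = 0.7021
Lq = ρ²/(1−ρ) = 0.4930/0.2979 = 1.6549

Final: 1.6549


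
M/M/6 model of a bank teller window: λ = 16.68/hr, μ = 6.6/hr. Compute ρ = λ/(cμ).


ρ = λ/(cμ) = 16.68/(6·6.6) = 16.68/39.60 = 0.4212

Final: 0.4212


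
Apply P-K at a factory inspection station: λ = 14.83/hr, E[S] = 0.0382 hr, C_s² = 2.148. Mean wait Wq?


ρ = λ·E[S] = 14.83·0.0382 = 0.5665
E[S²] = E[S]²(1+C_s²) = 0.0382²·(1+2.148) = 0.004594
Wq = λ·E[S²]/(2(1−ρ)) = 14.83·0.004594/(2·0.4335) = 0.07858 hr

Final: 0.07858 hr


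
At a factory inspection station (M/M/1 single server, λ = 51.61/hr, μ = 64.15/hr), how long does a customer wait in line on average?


ρ = 51.61/64.15 = 0.8045
Wq = ρ/(μ−λ) = 0.8045/(64.15 − 51.61) = 0.8045/12.54 = 0.06416 hr

Final: 0.06416 hr


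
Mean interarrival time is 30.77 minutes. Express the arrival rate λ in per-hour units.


λ = 1/(interarrival time) in consistent units.
1 hour = 60 min, so λ = 60/30.77 = 1.9500 per hour

Final: 1.9500 /hr


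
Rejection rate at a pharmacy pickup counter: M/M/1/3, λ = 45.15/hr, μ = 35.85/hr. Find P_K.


ρ = λ/μ = 45.15/35.85 = 1.2594
P_K = (1−ρ)ρ^K/(1−ρ^(K+1)) = (-0.2594·1.997587)/(1 − 2.515790)
= -0.518203/-1.515790 = 0.341870

Final: 0.341870


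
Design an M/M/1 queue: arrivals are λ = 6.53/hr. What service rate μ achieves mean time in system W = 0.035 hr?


W = 1/(μ−λ) ⇒ μ − λ = 1/W = 1/0.035 = 28.5714
μ = λ + 1/W = 6.53 + 28.5714 = 35.1014 per hr

Final: 35.1014 /hr


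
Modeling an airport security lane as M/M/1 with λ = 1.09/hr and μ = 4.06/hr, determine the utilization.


ρ = λ/μ = 1.09/4.06 = 0.2685

Final: 0.2685


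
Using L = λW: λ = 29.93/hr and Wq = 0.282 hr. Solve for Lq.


Lq = λWq = 29.93·0.282 = 8.4403

Final: 8.4403


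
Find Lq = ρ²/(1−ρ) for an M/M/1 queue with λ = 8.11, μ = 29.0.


ρ = 8.11/29.0 = 0.2797
Lq = ρ²/(1−ρ) = 0.07821/0.7203 = 0.1086

Final: 0.1086


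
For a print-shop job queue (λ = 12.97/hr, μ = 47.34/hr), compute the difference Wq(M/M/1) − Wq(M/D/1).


ρ = 12.97/47.34 = 0.2740
Wq(M/M/1) = ρ/(μ−λ) = 0.2740/34.37 = 0.007971 hr
Wq(M/D/1) = ρ/(2(μ−λ)) = 0.003986 hr
Savings = 0.007971 − 0.003986 = 0.003986 hr

Final: 0.003986 hr


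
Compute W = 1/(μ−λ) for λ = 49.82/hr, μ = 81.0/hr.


W = 1/(μ−λ) = 1/(81.0 − 49.82) = 1/31.18 = 0.03207 hr

Final: 0.03207 hr


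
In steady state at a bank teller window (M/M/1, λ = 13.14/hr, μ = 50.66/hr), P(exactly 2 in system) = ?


ρ = 13.14/50.66 = 0.2594
P_n = (1−ρ)·ρ^n = (1 − 0.2594)·0.2594^2 = 0.7406·0.067276 = 0.049826

Final: 0.049826


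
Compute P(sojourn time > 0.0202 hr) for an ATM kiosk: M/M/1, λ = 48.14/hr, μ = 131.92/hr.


W ~ Exponential(μ−λ) for M/M/1.
μ − λ = 131.92 − 48.14 = 83.7800
P(W > t) = e^{−(μ−λ)t} = e^{−1.6924} = 0.184085

Final: 0.184085


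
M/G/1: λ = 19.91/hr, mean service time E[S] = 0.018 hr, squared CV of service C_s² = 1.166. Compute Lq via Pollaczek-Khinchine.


ρ = λ·E[S] = 19.91·0.018 = 0.3584
Lq = ρ²(1+C_s²)/(2(1−ρ)) = 0.1284·(1+1.166)/(2·0.6416)
= 0.1284·2.1660/1.2832 = 0.21679

Final: 0.21679


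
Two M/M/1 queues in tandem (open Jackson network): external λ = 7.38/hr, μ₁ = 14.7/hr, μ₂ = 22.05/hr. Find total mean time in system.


Each node sees arrival rate λ = 7.38/hr (tandem ⇒ throughput preserved).
W₁ = 1/(μ₁−λ) = 1/(14.7−7.38) = 0.13661 hr
W₂ = 1/(μ₂−λ) = 1/(22.05−7.38) = 0.06817 hr
W_total = W₁ + W₂ = 0.13661 + 0.06817 = 0.20478 hr

Final: 0.20478 hr


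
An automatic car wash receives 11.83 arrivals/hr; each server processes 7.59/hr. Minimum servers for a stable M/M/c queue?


Stability requires cμ > λ ⇔ c > λ/μ.
λ/μ = 11.83/7.59 = 1.5586
Minimum integer c = ⌊1.5586⌋ + 1 = 2
Check: 2·7.59 = 15.18 > 11.83, while 1·7.59 = 7.59 ≤ 11.83

Final: 2 servers


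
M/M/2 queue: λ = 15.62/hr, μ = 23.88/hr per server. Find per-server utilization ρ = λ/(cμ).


ρ = λ/(cμ) = 15.62/(2·23.88) = 15.62/47.76 = 0.3271

Final: 0.3271


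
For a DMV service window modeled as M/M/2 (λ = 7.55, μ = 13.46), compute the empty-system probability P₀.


a = λ/μ = 7.55/13.46 = 0.5609; ρ = a/c = 0.2805
Σ_{k=0}^{1} a^k/k! (terms k=0..1) = 1.00000 + 0.56092 = 1.56092
Tail: a^2/(2!(1−ρ)) = 0.31463/(2·0.7195) = 0.21863
P₀ = 1/(1.56092 + 0.21863) = 1/1.77956 = 0.561938

Final: 0.561938


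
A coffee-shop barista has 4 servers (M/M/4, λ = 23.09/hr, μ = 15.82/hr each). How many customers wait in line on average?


a = λ/μ = 1.4595; ρ = a/4 = 0.3649
P₀ = 0.230383
Lq = P₀·a^c·ρ / (c!·(1−ρ)²) = 0.230383·4.53806·0.3649/(24·0.40337)
= 0.03941

Final: 0.03941


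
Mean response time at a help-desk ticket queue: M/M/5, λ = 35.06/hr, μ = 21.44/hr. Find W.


a = 1.6353; ρ = 0.3271; P₀ = 0.194407
Lq = P₀·a^c·ρ/(c!(1−ρ)²) = 0.01368
Wq = Lq/λ = 0.01368/35.06 = 0.0003902 hr
W = Wq + 1/μ = 0.0003902 + 0.04664 = 0.04703 hr

Final: 0.04703 hr


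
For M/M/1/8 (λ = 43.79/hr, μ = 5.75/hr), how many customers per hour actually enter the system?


ρ = 7.6157; P_K = (1−ρ)ρ^8/(1−ρ^9) = 0.868691
λ_eff = λ(1 − P_K) = 43.79·(1 − 0.868691) = 43.79·0.131309 = 5.7500 /hr

Final: 5.7500 /hr


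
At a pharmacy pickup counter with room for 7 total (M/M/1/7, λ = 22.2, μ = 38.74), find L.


ρ = 22.2/38.74 = 0.5731
L = ρ[1 − (K+1)ρ^K + Kρ^(K+1)] / [(1−ρ)(1−ρ^(K+1))]
Numerator: 0.5731·(1 − 8·0.020293 + 7·0.011629) = 0.526667
Denominator: (0.4269)·(0.988371) = 0.421984
L = 0.526667/0.421984 = 1.2481

Final: 1.2481


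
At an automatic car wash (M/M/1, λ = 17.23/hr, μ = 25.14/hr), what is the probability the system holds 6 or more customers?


ρ = 17.23/25.14 = 0.6854
P(N ≥ n) = ρ^n = 0.6854^6 = 0.103638

Final: 0.103638


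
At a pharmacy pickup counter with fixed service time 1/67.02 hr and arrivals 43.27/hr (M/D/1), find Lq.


ρ = 43.27/67.02 = 0.6456
M/D/1: Lq = ρ²/(2(1−ρ)) = 0.4168/(2·0.3544) = 0.58813

Final: 0.58813


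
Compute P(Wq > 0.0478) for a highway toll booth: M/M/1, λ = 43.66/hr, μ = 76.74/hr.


ρ = 43.66/76.74 = 0.5689
P(Wq > t) = ρ·e^{−(μ−λ)t} = 0.5689·e^{−1.5812}
= 0.5689·0.205723 = 0.117043

Final: 0.117043


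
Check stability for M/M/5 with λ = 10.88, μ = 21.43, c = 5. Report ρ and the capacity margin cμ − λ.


Total capacity cμ = 5·21.43 = 107.15/hr
ρ = λ/(cμ) = 10.88/107.15 = 0.1015
Stable ⇔ ρ < 1: YES
Spare capacity = cμ − λ = 107.15 − 10.88 = 96.27/hr

Final: ρ = 0.1015; stable; margin = 96.27/hr


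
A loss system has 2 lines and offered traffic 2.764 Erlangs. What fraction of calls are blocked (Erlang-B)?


B(c,a) = (a^c/c!) / Σ_{k=0}^{c} a^k/k!
a^2/2! = 3.819848
Σ terms (k=0..2): 1.00000 + 2.76400 + 3.81985 = 7.583848
B = 3.819848/7.583848 = 0.503682

Final: 0.503682


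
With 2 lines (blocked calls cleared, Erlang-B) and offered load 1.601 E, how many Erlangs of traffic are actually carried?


B(2,1.601) = 0.330088 (Erlang-B)
Carried load = a(1 − B) = 1.601·(1 − 0.330088) = 1.601·0.669912 = 1.0725 E

Final: 1.0725 Erlangs


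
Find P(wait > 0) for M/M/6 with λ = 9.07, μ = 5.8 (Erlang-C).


a = λ/μ = 1.5638; ρ = a/6 = 0.2606
P₀ = 0.209272 (from M/M/c formula)
C(c,a) = [a^c/(c!(1−ρ))]·P₀ = [14.62432/(720·0.7394)]·0.209272
= 0.02747·0.209272 = 0.005749

Final: 0.005749


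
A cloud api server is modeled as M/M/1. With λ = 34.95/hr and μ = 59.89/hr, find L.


ρ = λ/μ = 34.95/59.89 = 0.5836
L = ρ/(1−ρ) = 0.5836/(1 − 0.5836) = 0.5836/0.4164 = 1.4014

Final: 1.4014


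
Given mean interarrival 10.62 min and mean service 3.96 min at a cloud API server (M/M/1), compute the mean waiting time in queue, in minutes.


λ = 60/10.62 = 5.6497 /hr
μ = 60/3.96 = 15.1515 /hr
ρ = λ/μ = 5.6497/15.1515 = 0.3729
Wq = ρ/(μ−λ) = 0.3729/(15.1515−5.6497) = 0.03924 hr
In minutes: 0.03924·60 = 2.355 min

Final: 2.355 min


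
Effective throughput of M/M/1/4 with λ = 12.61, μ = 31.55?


ρ = 0.3997; P_K = (1−ρ)ρ^4/(1−ρ^5) = 0.015477
λ_eff = λ(1 − P_K) = 12.61·(1 − 0.015477) = 12.61·0.984523 = 12.4148 /hr

Final: 12.4148 /hr


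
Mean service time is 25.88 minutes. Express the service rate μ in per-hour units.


μ = 1/(service time) in consistent units.
1 hour = 60 min, so μ = 60/25.88 = 2.3184 per hour

Final: 2.3184 /hr


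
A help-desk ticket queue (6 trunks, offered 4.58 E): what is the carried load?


B(6,4.58) = 0.160186 (Erlang-B)
Carried load = a(1 − B) = 4.58·(1 − 0.160186) = 4.58·0.839814 = 3.8463 E

Final: 3.8463 Erlangs


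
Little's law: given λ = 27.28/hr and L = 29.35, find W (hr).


W = L/λ = 29.35/27.28 = 1.0759 hr

Final: 1.0759 hr


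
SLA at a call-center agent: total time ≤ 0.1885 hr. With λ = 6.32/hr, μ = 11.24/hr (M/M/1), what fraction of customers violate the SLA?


W ~ Exponential(μ−λ) for M/M/1.
μ − λ = 11.24 − 6.32 = 4.9200
P(W > t) = e^{−(μ−λ)t} = e^{−0.9274} = 0.395573

Final: 0.395573


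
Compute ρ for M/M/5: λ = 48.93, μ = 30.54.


ρ = λ/(cμ) = 48.93/(5·30.54) = 48.93/152.70 = 0.3204

Final: 0.3204


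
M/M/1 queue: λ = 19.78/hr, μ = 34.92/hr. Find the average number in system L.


ρ = λ/μ = 19.78/34.92 = 0.5664
L = ρ/(1−ρ) = 0.5664/(1 − 0.5664) = 0.5664/0.4336 = 1.3065

Final: 1.3065


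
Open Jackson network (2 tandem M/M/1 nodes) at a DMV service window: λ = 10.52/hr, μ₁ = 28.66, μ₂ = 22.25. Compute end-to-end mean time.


Each node sees arrival rate λ = 10.52/hr (tandem ⇒ throughput preserved).
W₁ = 1/(μ₁−λ) = 1/(28.66−10.52) = 0.05513 hr
W₂ = 1/(μ₂−λ) = 1/(22.25−10.52) = 0.08525 hr
W_total = W₁ + W₂ = 0.05513 + 0.08525 = 0.14038 hr

Final: 0.14038 hr


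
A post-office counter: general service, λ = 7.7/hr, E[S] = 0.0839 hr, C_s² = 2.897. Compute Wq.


ρ = λ·E[S] = 7.7·0.0839 = 0.6460
E[S²] = E[S]²(1+C_s²) = 0.0839²·(1+2.897) = 0.027432
Wq = λ·E[S²]/(2(1−ρ)) = 7.7·0.027432/(2·0.3540) = 0.29837 hr

Final: 0.29837 hr


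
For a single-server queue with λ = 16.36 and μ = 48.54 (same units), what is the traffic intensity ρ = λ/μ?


ρ = λ/μ = 16.36/48.54 = 0.3370

Final: 0.3370


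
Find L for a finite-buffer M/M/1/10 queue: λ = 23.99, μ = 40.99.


ρ = 23.99/40.99 = 0.5853
L = ρ[1 − (K+1)ρ^K + Kρ^(K+1)] / [(1−ρ)(1−ρ^(K+1))]
Numerator: 0.5853·(1 − 11·0.004715 + 10·0.002760) = 0.571059
Denominator: (0.4147)·(0.997240) = 0.413591
L = 0.571059/0.413591 = 1.3807

Final: 1.3807


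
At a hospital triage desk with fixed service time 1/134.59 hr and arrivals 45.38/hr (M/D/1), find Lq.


ρ = 45.38/134.59 = 0.3372
M/D/1: Lq = ρ²/(2(1−ρ)) = 0.1137/(2·0.6628) = 0.08576

Final: 0.08576


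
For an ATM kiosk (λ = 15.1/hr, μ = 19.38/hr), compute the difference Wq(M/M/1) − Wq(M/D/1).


ρ = 15.1/19.38 = 0.7792
Wq(M/M/1) = ρ/(μ−λ) = 0.7792/4.28 = 0.18205 hr
Wq(M/D/1) = ρ/(2(μ−λ)) = 0.09102 hr
Savings = 0.18205 − 0.09102 = 0.09102 hr

Final: 0.09102 hr


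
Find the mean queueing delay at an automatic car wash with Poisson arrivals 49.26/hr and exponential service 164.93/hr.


ρ = 49.26/164.93 = 0.2987
Wq = ρ/(μ−λ) = 0.2987/(164.93 − 49.26) = 0.2987/115.67 = 0.002582 hr

Final: 0.002582 hr


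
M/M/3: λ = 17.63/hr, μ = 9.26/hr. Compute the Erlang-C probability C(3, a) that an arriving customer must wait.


a = λ/μ = 1.9039; ρ = a/3 = 0.6346
P₀ = 0.127157 (from M/M/c formula)
C(c,a) = [a^c/(c!(1−ρ))]·P₀ = [6.90119/(6·0.3654)]·0.127157
= 3.14803·0.127157 = 0.400293

Final: 0.400293


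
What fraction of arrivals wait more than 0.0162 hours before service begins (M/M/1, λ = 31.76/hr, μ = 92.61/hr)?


ρ = 31.76/92.61 = 0.3429
P(Wq > t) = ρ·e^{−(μ−λ)t} = 0.3429·e^{−0.9858}
= 0.3429·0.373152 = 0.127970

Final: 0.127970


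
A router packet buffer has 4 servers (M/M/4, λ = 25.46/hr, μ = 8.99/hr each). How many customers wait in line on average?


a = λ/μ = 2.8320; ρ = a/4 = 0.7080
P₀ = 0.048060
Lq = P₀·a^c·ρ / (c!·(1−ρ)²) = 0.048060·64.32723·0.7080/(24·0.08526)
= 1.06971

Final: 1.06971


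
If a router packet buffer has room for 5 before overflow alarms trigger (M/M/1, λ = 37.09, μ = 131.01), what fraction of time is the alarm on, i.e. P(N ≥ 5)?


ρ = 37.09/131.01 = 0.2831
P(N ≥ n) = ρ^n = 0.2831^5 = 0.001819

Final: 0.001819


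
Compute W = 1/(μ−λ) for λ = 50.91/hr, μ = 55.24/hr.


W = 1/(μ−λ) = 1/(55.24 − 50.91) = 1/4.33 = 0.2309 hr

Final: 0.2309 hr


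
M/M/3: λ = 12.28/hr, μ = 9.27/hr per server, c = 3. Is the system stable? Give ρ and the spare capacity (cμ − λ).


Total capacity cμ = 3·9.27 = 27.81/hr
ρ = λ/(cμ) = 12.28/27.81 = 0.4416
Stable ⇔ ρ < 1: YES
Spare capacity = cμ − λ = 27.81 − 12.28 = 15.53/hr

Final: ρ = 0.4416; stable; margin = 15.53/hr


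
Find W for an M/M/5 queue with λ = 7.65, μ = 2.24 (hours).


a = 3.4152; ρ = 0.6830; P₀ = 0.028762
Lq = P₀·a^c·ρ/(c!(1−ρ)²) = 0.75705
Wq = Lq/λ = 0.75705/7.65 = 0.09896 hr
W = Wq + 1/μ = 0.09896 + 0.44643 = 0.54539 hr

Final: 0.54539 hr


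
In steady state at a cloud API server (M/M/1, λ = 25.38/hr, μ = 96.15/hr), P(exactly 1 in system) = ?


ρ = 25.38/96.15 = 0.2640
P_n = (1−ρ)·ρ^n = (1 − 0.2640)·0.2640^1 = 0.7360·0.263963 = 0.194286

Final: 0.194286


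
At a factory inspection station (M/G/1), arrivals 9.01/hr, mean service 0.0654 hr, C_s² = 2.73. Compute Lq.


ρ = λ·E[S] = 9.01·0.0654 = 0.5893
Lq = ρ²(1+C_s²)/(2(1−ρ)) = 0.3472·(1+2.73)/(2·0.4107)
= 0.3472·3.7300/0.8215 = 1.57656

Final: 1.57656


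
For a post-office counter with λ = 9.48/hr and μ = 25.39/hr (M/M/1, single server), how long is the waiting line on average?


ρ = 9.48/25.39 = 0.3734
Lq = ρ²/(1−ρ) = 0.1394/0.6266 = 0.2225

Final: 0.2225


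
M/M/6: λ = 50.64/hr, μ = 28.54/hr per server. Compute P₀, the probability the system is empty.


a = λ/μ = 50.64/28.54 = 1.7744; ρ = a/c = 0.2957
Σ_{k=0}^{5} a^k/k! (terms k=0..5) = 1.00000 + 1.77435 + 1.57416 + 0.93104 + 0.41300 + 0.14656 = 5.83911
Tail: a^6/(6!(1−ρ)) = 31.20602/(720·0.7043) = 0.06154
P₀ = 1/(5.83911 + 0.06154) = 1/5.90065 = 0.169473

Final: 0.169473


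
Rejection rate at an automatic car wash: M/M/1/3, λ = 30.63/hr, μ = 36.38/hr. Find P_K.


ρ = λ/μ = 30.63/36.38 = 0.8419
P_K = (1−ρ)ρ^K/(1−ρ^(K+1)) = (0.1581·0.596833)/(1 − 0.502501)
= 0.094332/0.497499 = 0.189612

Final: 0.189612


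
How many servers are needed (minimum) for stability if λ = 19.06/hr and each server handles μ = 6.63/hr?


Stability requires cμ > λ ⇔ c > λ/μ.
λ/μ = 19.06/6.63 = 2.8748
Minimum integer c = ⌊2.8748⌋ + 1 = 3
Check: 3·6.63 = 19.89 > 19.06, while 2·6.63 = 13.26 ≤ 19.06

Final: 3 servers


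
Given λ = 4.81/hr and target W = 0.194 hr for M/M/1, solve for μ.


W = 1/(μ−λ) ⇒ μ − λ = 1/W = 1/0.194 = 5.1546
μ = λ + 1/W = 4.81 + 5.1546 = 9.9646 per hr

Final: 9.9646 /hr


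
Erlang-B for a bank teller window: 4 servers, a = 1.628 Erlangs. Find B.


B(c,a) = (a^c/c!) / Σ_{k=0}^{c} a^k/k!
a^4/4! = 0.292689
Σ terms (k=0..4): 1.00000 + 1.62800 + 1.32519 + 0.71914 + 0.29269 = 4.965018
B = 0.292689/4.965018 = 0.058950

Final: 0.058950


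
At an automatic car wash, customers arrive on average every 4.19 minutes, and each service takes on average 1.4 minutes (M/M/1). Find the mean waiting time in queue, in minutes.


λ = 60/4.19 = 14.3198 /hr
μ = 60/1.4 = 42.8571 /hr
ρ = λ/μ = 14.3198/42.8571 = 0.3341
Wq = ρ/(μ−λ) = 0.3341/(42.8571−14.3198) = 0.01171 hr
In minutes: 0.01171·60 = 0.7025 min

Final: 0.7025 min


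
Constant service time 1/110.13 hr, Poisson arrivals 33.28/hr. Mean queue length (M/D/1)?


ρ = 33.28/110.13 = 0.3022
M/D/1: Lq = ρ²/(2(1−ρ)) = 0.09132/(2·0.6978) = 0.06543

Final: 0.06543


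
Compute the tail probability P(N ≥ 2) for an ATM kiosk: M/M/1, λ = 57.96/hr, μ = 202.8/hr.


ρ = 57.96/202.8 = 0.2858
P(N ≥ n) = ρ^n = 0.2858^2 = 0.081681

Final: 0.081681


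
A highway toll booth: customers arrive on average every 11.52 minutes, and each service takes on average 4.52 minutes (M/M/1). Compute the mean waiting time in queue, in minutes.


λ = 60/11.52 = 5.2083 /hr
μ = 60/4.52 = 13.2743 /hr
ρ = λ/μ = 5.2083/13.2743 = 0.3924
Wq = ρ/(μ−λ) = 0.3924/(13.2743−5.2083) = 0.04864 hr
In minutes: 0.04864·60 = 2.919 min

Final: 2.919 min


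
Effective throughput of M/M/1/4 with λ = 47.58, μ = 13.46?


ρ = 3.5349; P_K = (1−ρ)ρ^4/(1−ρ^5) = 0.718410
λ_eff = λ(1 − P_K) = 47.58·(1 − 0.718410) = 47.58·0.281590 = 13.3981 /hr

Final: 13.3981 /hr


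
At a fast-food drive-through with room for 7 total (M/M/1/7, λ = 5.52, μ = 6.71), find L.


ρ = 5.52/6.71 = 0.8227
L = ρ[1 − (K+1)ρ^K + Kρ^(K+1)] / [(1−ρ)(1−ρ^(K+1))]
Numerator: 0.8227·(1 − 8·0.254986 + 7·0.209765) = 0.352480
Denominator: (0.1773)·(0.790235) = 0.140146
L = 0.352480/0.140146 = 2.5151

Final: 2.5151


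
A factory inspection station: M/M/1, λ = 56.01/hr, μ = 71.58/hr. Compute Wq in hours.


ρ = 56.01/71.58 = 0.7825
Wq = ρ/(μ−λ) = 0.7825/(71.58 − 56.01) = 0.7825/15.57 = 0.05026 hr

Final: 0.05026 hr


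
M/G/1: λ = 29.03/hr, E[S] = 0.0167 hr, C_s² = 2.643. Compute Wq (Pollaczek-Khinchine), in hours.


ρ = λ·E[S] = 29.03·0.0167 = 0.4848
E[S²] = E[S]²(1+C_s²) = 0.0167²·(1+2.643) = 0.001016
Wq = λ·E[S²]/(2(1−ρ)) = 29.03·0.001016/(2·0.5152) = 0.02862 hr

Final: 0.02862 hr


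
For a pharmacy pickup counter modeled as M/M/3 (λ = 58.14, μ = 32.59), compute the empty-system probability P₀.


a = λ/μ = 58.14/32.59 = 1.7840; ρ = a/c = 0.5947
Σ_{k=0}^{2} a^k/k! (terms k=0..2) = 1.00000 + 1.78398 + 1.59130 = 4.37528
Tail: a^3/(3!(1−ρ)) = 5.67769/(6·0.4053) = 2.33455
P₀ = 1/(4.37528 + 2.33455) = 1/6.70983 = 0.149035

Final: 0.149035


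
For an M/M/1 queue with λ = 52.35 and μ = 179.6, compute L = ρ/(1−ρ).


ρ = λ/μ = 52.35/179.6 = 0.2915
L = ρ/(1−ρ) = 0.2915/(1 − 0.2915) = 0.2915/0.7085 = 0.4114

Final: 0.4114


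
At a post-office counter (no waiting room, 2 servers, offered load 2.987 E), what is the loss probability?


B(c,a) = (a^c/c!) / Σ_{k=0}^{c} a^k/k!
a^2/2! = 4.461085
Σ terms (k=0..2): 1.00000 + 2.98700 + 4.46108 = 8.448085
B = 4.461085/8.448085 = 0.528059

Final: 0.528059


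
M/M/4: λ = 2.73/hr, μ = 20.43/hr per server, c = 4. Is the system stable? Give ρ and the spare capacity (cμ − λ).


Total capacity cμ = 4·20.43 = 81.72/hr
ρ = λ/(cμ) = 2.73/81.72 = 0.03341
Stable ⇔ ρ < 1: YES
Spare capacity = cμ − λ = 81.72 − 2.73 = 78.99/hr

Final: ρ = 0.03341; stable; margin = 78.99/hr


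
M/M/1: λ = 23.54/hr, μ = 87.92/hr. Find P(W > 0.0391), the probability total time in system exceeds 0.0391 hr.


W ~ Exponential(μ−λ) for M/M/1.
μ − λ = 87.92 − 23.54 = 64.3800
P(W > t) = e^{−(μ−λ)t} = e^{−2.5173} = 0.080681

Final: 0.080681


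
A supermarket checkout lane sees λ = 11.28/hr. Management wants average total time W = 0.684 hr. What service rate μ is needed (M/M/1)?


W = 1/(μ−λ) ⇒ μ − λ = 1/W = 1/0.684 = 1.4620
μ = λ + 1/W = 11.28 + 1.4620 = 12.7420 per hr

Final: 12.7420 /hr


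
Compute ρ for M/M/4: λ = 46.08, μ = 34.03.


ρ = λ/(cμ) = 46.08/(4·34.03) = 46.08/136.12 = 0.3385

Final: 0.3385


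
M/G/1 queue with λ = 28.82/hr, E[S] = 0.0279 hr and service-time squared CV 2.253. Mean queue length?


ρ = λ·E[S] = 28.82·0.0279 = 0.8041
Lq = ρ²(1+C_s²)/(2(1−ρ)) = 0.6465·(1+2.253)/(2·0.1959)
= 0.6465·3.2530/0.3918 = 5.36744

Final: 5.36744


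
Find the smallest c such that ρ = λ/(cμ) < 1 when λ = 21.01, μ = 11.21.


Stability requires cμ > λ ⇔ c > λ/μ.
λ/μ = 21.01/11.21 = 1.8742
Minimum integer c = ⌊1.8742⌋ + 1 = 2
Check: 2·11.21 = 22.42 > 21.01, while 1·11.21 = 11.21 ≤ 21.01

Final: 2 servers


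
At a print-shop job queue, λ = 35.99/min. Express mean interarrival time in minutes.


Mean interarrival time = 1/λ = 1/35.99 minute = 0.02779 minute
In minutes: 0.02779 × 1 = 0.02779 min

Final: 0.02779 min


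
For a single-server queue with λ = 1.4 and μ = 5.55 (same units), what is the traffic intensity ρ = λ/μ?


ρ = λ/μ = 1.4/5.55 = 0.2523

Final: 0.2523


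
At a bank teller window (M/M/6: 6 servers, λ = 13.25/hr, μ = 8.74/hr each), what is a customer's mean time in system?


a = 1.5160; ρ = 0.2527; P₀ = 0.219526
Lq = P₀·a^c·ρ/(c!(1−ρ)²) = 0.001675
Wq = Lq/λ = 0.001675/13.25 = 0.0001264 hr
W = Wq + 1/μ = 0.0001264 + 0.11442 = 0.11454 hr

Final: 0.11454 hr


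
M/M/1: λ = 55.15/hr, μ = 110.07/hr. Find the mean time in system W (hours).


W = 1/(μ−λ) = 1/(110.07 − 55.15) = 1/54.92 = 0.01821 hr

Final: 0.01821 hr


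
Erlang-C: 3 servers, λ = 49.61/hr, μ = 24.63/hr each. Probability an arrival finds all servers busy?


a = λ/μ = 2.0142; ρ = a/3 = 0.6714
P₀ = 0.108844 (from M/M/c formula)
C(c,a) = [a^c/(c!(1−ρ))]·P₀ = [8.17174/(6·0.3286)]·0.108844
= 4.14477·0.108844 = 0.451131

Final: 0.451131


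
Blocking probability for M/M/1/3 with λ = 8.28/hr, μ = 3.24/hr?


ρ = λ/μ = 8.28/3.24 = 2.5556
P_K = (1−ρ)ρ^K/(1−ρ^(K+1)) = (-1.5556·16.689986)/(1 − 42.652187)
= -25.962201/-41.652187 = 0.623309

Final: 0.623309


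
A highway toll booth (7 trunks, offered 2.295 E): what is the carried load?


B(7,2.295) = 0.006721 (Erlang-B)
Carried load = a(1 − B) = 2.295·(1 − 0.006721) = 2.295·0.993279 = 2.2796 E

Final: 2.2796 Erlangs


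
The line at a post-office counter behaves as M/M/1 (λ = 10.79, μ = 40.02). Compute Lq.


ρ = 10.79/40.02 = 0.2696
Lq = ρ²/(1−ρ) = 0.07269/0.7304 = 0.09953

Final: 0.09953


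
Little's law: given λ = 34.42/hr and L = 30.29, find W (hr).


W = L/λ = 30.29/34.42 = 0.8800 hr

Final: 0.8800 hr


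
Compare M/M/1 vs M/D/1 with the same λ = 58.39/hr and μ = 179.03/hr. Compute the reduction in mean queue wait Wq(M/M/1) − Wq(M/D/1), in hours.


ρ = 58.39/179.03 = 0.3261
Wq(M/M/1) = ρ/(μ−λ) = 0.3261/120.64 = 0.002703 hr
Wq(M/D/1) = ρ/(2(μ−λ)) = 0.001352 hr
Savings = 0.002703 − 0.001352 = 0.001352 hr

Final: 0.001352 hr


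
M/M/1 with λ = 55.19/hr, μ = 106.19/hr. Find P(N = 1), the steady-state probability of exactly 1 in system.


ρ = 55.19/106.19 = 0.5197
P_n = (1−ρ)·ρ^n = (1 − 0.5197)·0.5197^1 = 0.4803·0.519729 = 0.249611

Final: 0.249611


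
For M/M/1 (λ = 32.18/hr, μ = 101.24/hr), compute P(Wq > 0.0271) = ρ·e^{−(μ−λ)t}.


ρ = 32.18/101.24 = 0.3179
P(Wq > t) = ρ·e^{−(μ−λ)t} = 0.3179·e^{−1.8715}
= 0.3179·0.153889 = 0.048915

Final: 0.048915


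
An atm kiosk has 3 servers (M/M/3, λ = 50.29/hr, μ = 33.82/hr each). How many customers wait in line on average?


a = λ/μ = 1.4870; ρ = a/3 = 0.4957
P₀ = 0.213716
Lq = P₀·a^c·ρ / (c!·(1−ρ)²) = 0.213716·3.28794·0.4957/(6·0.25436)
= 0.22822

Final: 0.22822


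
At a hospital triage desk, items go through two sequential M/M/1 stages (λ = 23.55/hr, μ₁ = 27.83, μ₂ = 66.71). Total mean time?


Each node sees arrival rate λ = 23.55/hr (tandem ⇒ throughput preserved).
W₁ = 1/(μ₁−λ) = 1/(27.83−23.55) = 0.23364 hr
W₂ = 1/(μ₂−λ) = 1/(66.71−23.55) = 0.02317 hr
W_total = W₁ + W₂ = 0.23364 + 0.02317 = 0.25681 hr

Final: 0.25681 hr


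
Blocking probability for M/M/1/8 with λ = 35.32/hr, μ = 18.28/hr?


ρ = λ/μ = 35.32/18.28 = 1.9322
P_K = (1−ρ)ρ^K/(1−ρ^(K+1)) = (-0.9322·194.247764)/(1 − 375.318984)
= -181.071220/-374.318984 = 0.483735

Final: 0.483735


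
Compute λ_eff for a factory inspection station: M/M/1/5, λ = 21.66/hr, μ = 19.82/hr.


ρ = 1.0928; P_K = (1−ρ)ρ^5/(1−ρ^6) = 0.205710
λ_eff = λ(1 − P_K) = 21.66·(1 − 0.205710) = 21.66·0.794290 = 17.2043 /hr

Final: 17.2043 /hr


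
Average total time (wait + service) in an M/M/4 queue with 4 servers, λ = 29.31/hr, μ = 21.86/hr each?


a = 1.3408; ρ = 0.3352; P₀ = 0.260146
Lq = P₀·a^c·ρ/(c!(1−ρ)²) = 0.02657
Wq = Lq/λ = 0.02657/29.31 = 0.0009065 hr
W = Wq + 1/μ = 0.0009065 + 0.04575 = 0.04665 hr

Final: 0.04665 hr


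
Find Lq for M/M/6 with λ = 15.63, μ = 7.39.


a = λ/μ = 2.1150; ρ = a/6 = 0.3525
P₀ = 0.120380
Lq = P₀·a^c·ρ / (c!·(1−ρ)²) = 0.120380·89.51323·0.3525/(720·0.41925)
= 0.01258

Final: 0.01258


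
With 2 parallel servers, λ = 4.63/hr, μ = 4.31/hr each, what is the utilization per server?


ρ = λ/(cμ) = 4.63/(2·4.31) = 4.63/8.62 = 0.5371

Final: 0.5371


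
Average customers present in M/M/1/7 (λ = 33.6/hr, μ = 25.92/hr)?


ρ = 33.6/25.92 = 1.2963
L = ρ[1 − (K+1)ρ^K + Kρ^(K+1)] / [(1−ρ)(1−ρ^(K+1))]
Numerator: 1.2963·(1 − 8·6.150777 + 7·7.973229) = 9.860135
Denominator: (-0.2963)·(-6.973229) = 2.066142
L = 9.860135/2.066142 = 4.7722

Final: 4.7722


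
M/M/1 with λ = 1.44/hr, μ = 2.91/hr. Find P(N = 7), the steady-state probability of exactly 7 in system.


ρ = 1.44/2.91 = 0.4948
P_n = (1−ρ)·ρ^n = (1 − 0.4948)·0.4948^7 = 0.5052·0.007266 = 0.003670

Final: 0.003670


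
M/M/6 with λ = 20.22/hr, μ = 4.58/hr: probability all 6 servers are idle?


a = λ/μ = 20.22/4.58 = 4.4148; ρ = a/c = 0.7358
Σ_{k=0}^{5} a^k/k! (terms k=0..5) = 1.00000 + 4.41485 + 9.74544 + 14.34154 + 15.82893 + 13.97646 = 59.30721
Tail: a^6/(6!(1−ρ)) = 7404.47105/(720·0.2642) = 38.92617
P₀ = 1/(59.30721 + 38.92617) = 1/98.23338 = 0.010180

Final: 0.010180


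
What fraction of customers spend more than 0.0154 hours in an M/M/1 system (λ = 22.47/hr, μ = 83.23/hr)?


W ~ Exponential(μ−λ) for M/M/1.
μ − λ = 83.23 − 22.47 = 60.7600
P(W > t) = e^{−(μ−λ)t} = e^{−0.9357} = 0.392310

Final: 0.392310


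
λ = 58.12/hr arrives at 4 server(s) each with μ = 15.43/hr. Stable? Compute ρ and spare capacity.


Total capacity cμ = 4·15.43 = 61.72/hr
ρ = λ/(cμ) = 58.12/61.72 = 0.9417
Stable ⇔ ρ < 1: YES
Spare capacity = cμ − λ = 61.72 − 58.12 = 3.60/hr

Final: ρ = 0.9417; stable; margin = 3.60/hr


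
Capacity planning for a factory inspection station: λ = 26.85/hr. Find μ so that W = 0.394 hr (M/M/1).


W = 1/(μ−λ) ⇒ μ − λ = 1/W = 1/0.394 = 2.5381
μ = λ + 1/W = 26.85 + 2.5381 = 29.3881 per hr

Final: 29.3881 /hr


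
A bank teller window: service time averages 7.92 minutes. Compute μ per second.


μ = 1/(service time) in consistent units.
1 second = 0.0166667 min, so μ = 0.0166667/7.92 = 0.002104 per second

Final: 0.002104 /sec


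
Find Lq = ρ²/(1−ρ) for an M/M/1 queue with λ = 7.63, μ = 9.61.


ρ = 7.63/9.61 = 0.7940
Lq = ρ²/(1−ρ) = 0.6304/0.2060 = 3.0596

Final: 3.0596


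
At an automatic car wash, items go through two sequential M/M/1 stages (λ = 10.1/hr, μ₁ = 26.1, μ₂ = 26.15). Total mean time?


Each node sees arrival rate λ = 10.1/hr (tandem ⇒ throughput preserved).
W₁ = 1/(μ₁−λ) = 1/(26.1−10.1) = 0.06250 hr
W₂ = 1/(μ₂−λ) = 1/(26.15−10.1) = 0.06231 hr
W_total = W₁ + W₂ = 0.06250 + 0.06231 = 0.12481 hr

Final: 0.12481 hr


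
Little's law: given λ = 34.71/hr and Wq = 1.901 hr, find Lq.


Lq = λWq = 34.71·1.901 = 65.9837

Final: 65.9837


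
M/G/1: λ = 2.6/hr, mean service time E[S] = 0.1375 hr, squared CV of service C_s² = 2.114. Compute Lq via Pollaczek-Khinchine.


ρ = λ·E[S] = 2.6·0.1375 = 0.3575
Lq = ρ²(1+C_s²)/(2(1−ρ)) = 0.1278·(1+2.114)/(2·0.6425)
= 0.1278·3.1140/1.2850 = 0.30972

Final: 0.30972


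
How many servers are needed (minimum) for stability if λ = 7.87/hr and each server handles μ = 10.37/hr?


Stability requires cμ > λ ⇔ c > λ/μ.
λ/μ = 7.87/10.37 = 0.7589
Minimum integer c = ⌊0.7589⌋ + 1 = 1
Check: 1·10.37 = 10.37 > 7.87, while 0·10.37 = 0.00 ≤ 7.87

Final: 1 servers


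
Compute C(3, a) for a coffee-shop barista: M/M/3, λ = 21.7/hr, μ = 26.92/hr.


a = λ/μ = 0.8061; ρ = a/3 = 0.2687
P₀ = 0.444374 (from M/M/c formula)
C(c,a) = [a^c/(c!(1−ρ))]·P₀ = [0.52379/(6·0.7313)]·0.444374
= 0.11937·0.444374 = 0.053046

Final: 0.053046


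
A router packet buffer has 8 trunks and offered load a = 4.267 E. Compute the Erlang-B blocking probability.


B(c,a) = (a^c/c!) / Σ_{k=0}^{c} a^k/k!
a^8/8! = 2.725591
Σ terms (k=0..8): 1.00000 + 4.26700 + 9.10364 + 12.94842 + 13.81272 + 11.78778 + 8.38308 + 5.11008 + 2.72559 = 69.138313
B = 2.725591/69.138313 = 0.039422

Final: 0.039422


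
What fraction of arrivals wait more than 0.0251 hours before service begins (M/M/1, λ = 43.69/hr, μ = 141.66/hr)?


ρ = 43.69/141.66 = 0.3084
P(Wq > t) = ρ·e^{−(μ−λ)t} = 0.3084·e^{−2.4590}
= 0.3084·0.085516 = 0.026375

Final: 0.026375


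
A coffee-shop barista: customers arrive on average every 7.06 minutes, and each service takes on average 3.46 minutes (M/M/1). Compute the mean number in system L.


λ = 60/7.06 = 8.4986 /hr
μ = 60/3.46 = 17.3410 /hr
ρ = λ/μ = 8.4986/17.3410 = 0.4901
L = ρ/(1−ρ) = 0.4901/0.5099 = 0.9611

Final: 0.9611


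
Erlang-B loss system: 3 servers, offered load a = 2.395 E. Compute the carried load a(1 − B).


B(3,2.395) = 0.267710 (Erlang-B)
Carried load = a(1 − B) = 2.395·(1 − 0.267710) = 2.395·0.732290 = 1.7538 E

Final: 1.7538 Erlangs


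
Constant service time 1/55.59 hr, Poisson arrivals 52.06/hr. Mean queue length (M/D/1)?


ρ = 52.06/55.59 = 0.9365
M/D/1: Lq = ρ²/(2(1−ρ)) = 0.8770/(2·0.06350) = 6.90569

Final: 6.90569


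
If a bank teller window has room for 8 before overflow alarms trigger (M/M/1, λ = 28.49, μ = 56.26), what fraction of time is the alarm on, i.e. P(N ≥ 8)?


ρ = 28.49/56.26 = 0.5064
P(N ≥ n) = ρ^n = 0.5064^8 = 0.004325

Final: 0.004325


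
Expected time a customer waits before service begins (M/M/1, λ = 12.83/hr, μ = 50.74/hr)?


ρ = 12.83/50.74 = 0.2529
Wq = ρ/(μ−λ) = 0.2529/(50.74 − 12.83) = 0.2529/37.91 = 0.006670 hr

Final: 0.006670 hr


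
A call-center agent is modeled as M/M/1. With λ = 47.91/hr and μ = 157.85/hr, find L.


ρ = λ/μ = 47.91/157.85 = 0.3035
L = ρ/(1−ρ) = 0.3035/(1 − 0.3035) = 0.3035/0.6965 = 0.4358

Final: 0.4358


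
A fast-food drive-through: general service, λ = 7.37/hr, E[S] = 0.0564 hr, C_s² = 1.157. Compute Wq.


ρ = λ·E[S] = 7.37·0.0564 = 0.4157
E[S²] = E[S]²(1+C_s²) = 0.0564²·(1+1.157) = 0.006861
Wq = λ·E[S²]/(2(1−ρ)) = 7.37·0.006861/(2·0.5843) = 0.04327 hr

Final: 0.04327 hr


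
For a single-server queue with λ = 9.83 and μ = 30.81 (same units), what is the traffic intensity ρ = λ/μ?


ρ = λ/μ = 9.83/30.81 = 0.3191

Final: 0.3191


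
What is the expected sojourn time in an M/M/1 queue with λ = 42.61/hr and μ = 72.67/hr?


W = 1/(μ−λ) = 1/(72.67 − 42.61) = 1/30.06 = 0.03327 hr

Final: 0.03327 hr


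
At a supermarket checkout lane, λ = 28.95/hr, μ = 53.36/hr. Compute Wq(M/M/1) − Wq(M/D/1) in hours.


ρ = 28.95/53.36 = 0.5425
Wq(M/M/1) = ρ/(μ−λ) = 0.5425/24.41 = 0.02223 hr
Wq(M/D/1) = ρ/(2(μ−λ)) = 0.01111 hr
Savings = 0.02223 − 0.01111 = 0.01111 hr

Final: 0.01111 hr


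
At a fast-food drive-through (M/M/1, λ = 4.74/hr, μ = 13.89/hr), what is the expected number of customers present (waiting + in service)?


ρ = λ/μ = 4.74/13.89 = 0.3413
L = ρ/(1−ρ) = 0.3413/(1 − 0.3413) = 0.3413/0.6587 = 0.5180

Final: 0.5180


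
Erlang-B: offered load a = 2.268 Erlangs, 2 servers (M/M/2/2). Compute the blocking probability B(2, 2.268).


B(c,a) = (a^c/c!) / Σ_{k=0}^{c} a^k/k!
a^2/2! = 2.571912
Σ terms (k=0..2): 1.00000 + 2.26800 + 2.57191 = 5.839912
B = 2.571912/5.839912 = 0.440403

Final: 0.440403


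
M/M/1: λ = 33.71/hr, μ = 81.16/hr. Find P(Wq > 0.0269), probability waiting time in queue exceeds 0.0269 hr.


ρ = 33.71/81.16 = 0.4154
P(Wq > t) = ρ·e^{−(μ−λ)t} = 0.4154·e^{−1.2764}
= 0.4154·0.279039 = 0.115899

Final: 0.115899


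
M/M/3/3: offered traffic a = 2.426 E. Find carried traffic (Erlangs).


B(3,2.426) = 0.272014 (Erlang-B)
Carried load = a(1 − B) = 2.426·(1 − 0.272014) = 2.426·0.727986 = 1.7661 E

Final: 1.7661 Erlangs


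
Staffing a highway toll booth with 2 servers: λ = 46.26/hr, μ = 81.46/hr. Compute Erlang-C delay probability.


a = λ/μ = 0.5679; ρ = a/2 = 0.2839
P₀ = 0.557702 (from M/M/c formula)
C(c,a) = [a^c/(c!(1−ρ))]·P₀ = [0.32249/(2·0.7161)]·0.557702
= 0.22519·0.557702 = 0.125588

Final: 0.125588


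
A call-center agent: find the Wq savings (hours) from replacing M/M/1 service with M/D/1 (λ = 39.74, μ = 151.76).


ρ = 39.74/151.76 = 0.2619
Wq(M/M/1) = ρ/(μ−λ) = 0.2619/112.02 = 0.002338 hr
Wq(M/D/1) = ρ/(2(μ−λ)) = 0.001169 hr
Savings = 0.002338 − 0.001169 = 0.001169 hr

Final: 0.001169 hr


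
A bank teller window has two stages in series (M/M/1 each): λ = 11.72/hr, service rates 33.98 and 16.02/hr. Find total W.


Each node sees arrival rate λ = 11.72/hr (tandem ⇒ throughput preserved).
W₁ = 1/(μ₁−λ) = 1/(33.98−11.72) = 0.04492 hr
W₂ = 1/(μ₂−λ) = 1/(16.02−11.72) = 0.23256 hr
W_total = W₁ + W₂ = 0.04492 + 0.23256 = 0.27748 hr

Final: 0.27748 hr


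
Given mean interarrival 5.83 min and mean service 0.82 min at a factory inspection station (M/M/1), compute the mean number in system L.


λ = 60/5.83 = 10.2916 /hr
μ = 60/0.82 = 73.1707 /hr
ρ = λ/μ = 10.2916/73.1707 = 0.1407
L = ρ/(1−ρ) = 0.1407/0.8593 = 0.1637

Final: 0.1637


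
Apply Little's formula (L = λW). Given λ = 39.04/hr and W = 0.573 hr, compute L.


L = λW = 39.04·0.573 = 22.3699

Final: 22.3699


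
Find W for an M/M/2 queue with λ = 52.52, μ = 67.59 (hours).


a = 0.7770; ρ = 0.3885; P₀ = 0.440384
Lq = P₀·a^c·ρ/(c!(1−ρ)²) = 0.13814
Wq = Lq/λ = 0.13814/52.52 = 0.002630 hr
W = Wq + 1/μ = 0.002630 + 0.01480 = 0.01743 hr

Final: 0.01743 hr


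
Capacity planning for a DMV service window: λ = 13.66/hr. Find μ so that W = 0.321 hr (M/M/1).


W = 1/(μ−λ) ⇒ μ − λ = 1/W = 1/0.321 = 3.1153
μ = λ + 1/W = 13.66 + 3.1153 = 16.7753 per hr

Final: 16.7753 /hr


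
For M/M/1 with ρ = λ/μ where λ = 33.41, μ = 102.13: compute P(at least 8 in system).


ρ = 33.41/102.13 = 0.3271
P(N ≥ n) = ρ^n = 0.3271^8 = 0.0001312

Final: 0.0001312


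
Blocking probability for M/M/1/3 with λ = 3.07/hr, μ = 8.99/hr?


ρ = λ/μ = 3.07/8.99 = 0.3415
P_K = (1−ρ)ρ^K/(1−ρ^(K+1)) = (0.6585·0.039823)/(1 − 0.013599)
= 0.026224/0.986401 = 0.026585

Final: 0.026585


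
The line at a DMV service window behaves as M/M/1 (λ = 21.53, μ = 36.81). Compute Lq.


ρ = 21.53/36.81 = 0.5849
Lq = ρ²/(1−ρ) = 0.3421/0.4151 = 0.8241

Final: 0.8241


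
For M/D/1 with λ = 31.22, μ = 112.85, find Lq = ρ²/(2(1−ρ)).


ρ = 31.22/112.85 = 0.2767
M/D/1: Lq = ρ²/(2(1−ρ)) = 0.07654/(2·0.7233) = 0.05290

Final: 0.05290


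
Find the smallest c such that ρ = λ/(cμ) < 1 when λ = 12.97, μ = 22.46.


Stability requires cμ > λ ⇔ c > λ/μ.
λ/μ = 12.97/22.46 = 0.5775
Minimum integer c = ⌊0.5775⌋ + 1 = 1
Check: 1·22.46 = 22.46 > 12.97, while 0·22.46 = 0.00 ≤ 12.97

Final: 1 servers


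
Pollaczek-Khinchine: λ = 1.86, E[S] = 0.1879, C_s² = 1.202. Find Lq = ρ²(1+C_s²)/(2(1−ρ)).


ρ = λ·E[S] = 1.86·0.1879 = 0.3495
Lq = ρ²(1+C_s²)/(2(1−ρ)) = 0.1221·(1+1.202)/(2·0.6505)
= 0.1221·2.2020/1.3010 = 0.20674

Final: 0.20674


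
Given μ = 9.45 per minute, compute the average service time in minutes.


Mean service time = 1/μ = 1/9.45 minute = 0.10582 minute
In minutes: 0.10582 × 1 = 0.1058 min

Final: 0.1058 min
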